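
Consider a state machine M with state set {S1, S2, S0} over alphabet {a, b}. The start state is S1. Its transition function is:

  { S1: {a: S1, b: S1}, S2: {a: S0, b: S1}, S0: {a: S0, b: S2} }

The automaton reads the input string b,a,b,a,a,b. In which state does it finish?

S1

Trace: S1 -b-> S1 -a-> S1 -b-> S1 -a-> S1 -a-> S1 -b-> S1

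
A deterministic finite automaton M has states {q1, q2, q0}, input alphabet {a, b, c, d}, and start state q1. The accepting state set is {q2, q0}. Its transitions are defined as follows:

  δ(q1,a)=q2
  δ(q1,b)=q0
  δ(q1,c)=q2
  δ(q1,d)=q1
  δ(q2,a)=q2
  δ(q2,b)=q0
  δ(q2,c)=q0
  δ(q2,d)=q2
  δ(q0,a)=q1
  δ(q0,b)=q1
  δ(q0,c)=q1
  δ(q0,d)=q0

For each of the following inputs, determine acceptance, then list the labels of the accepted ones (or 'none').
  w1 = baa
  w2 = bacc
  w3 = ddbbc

w1: Trace: q1 -b-> q0 -a-> q1 -a-> q2  → end q2, accepted
w2: Trace: q1 -b-> q0 -a-> q1 -c-> q2 -c-> q0  → end q0, accepted
w3: Trace: q1 -d-> q1 -d-> q1 -b-> q0 -b-> q1 -c-> q2  → end q2, accepted

w1, w2, w3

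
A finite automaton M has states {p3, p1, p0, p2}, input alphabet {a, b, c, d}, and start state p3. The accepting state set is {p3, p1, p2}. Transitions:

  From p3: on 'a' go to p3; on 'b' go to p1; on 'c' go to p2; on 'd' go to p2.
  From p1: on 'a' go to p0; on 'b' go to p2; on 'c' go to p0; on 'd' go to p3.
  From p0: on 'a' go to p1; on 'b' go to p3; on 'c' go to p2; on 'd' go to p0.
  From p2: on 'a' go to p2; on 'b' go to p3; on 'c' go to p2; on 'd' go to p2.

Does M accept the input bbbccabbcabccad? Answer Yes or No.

Yes

start at p3
read 'b': p3 → p1
read 'b': p1 → p2
read 'b': p2 → p3
read 'c': p3 → p2
read 'c': p2 → p2
read 'a': p2 → p2
read 'b': p2 → p3
read 'b': p3 → p1
read 'c': p1 → p0
read 'a': p0 → p1
read 'b': p1 → p2
read 'c': p2 → p2
read 'c': p2 → p2
read 'a': p2 → p2
read 'd': p2 → p2
End state p2 is accepting.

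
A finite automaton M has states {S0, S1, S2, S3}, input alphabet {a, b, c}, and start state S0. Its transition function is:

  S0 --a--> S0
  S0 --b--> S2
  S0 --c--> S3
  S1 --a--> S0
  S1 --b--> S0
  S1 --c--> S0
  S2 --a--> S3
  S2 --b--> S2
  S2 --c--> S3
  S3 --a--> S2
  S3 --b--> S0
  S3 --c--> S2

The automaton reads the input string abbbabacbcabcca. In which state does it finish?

S3

S0 → S0 → S2 → S2 → S2 → S3 → S0 → S0 → S3 → S0 → S3 → S2 → S2 → S3 → S2 → S3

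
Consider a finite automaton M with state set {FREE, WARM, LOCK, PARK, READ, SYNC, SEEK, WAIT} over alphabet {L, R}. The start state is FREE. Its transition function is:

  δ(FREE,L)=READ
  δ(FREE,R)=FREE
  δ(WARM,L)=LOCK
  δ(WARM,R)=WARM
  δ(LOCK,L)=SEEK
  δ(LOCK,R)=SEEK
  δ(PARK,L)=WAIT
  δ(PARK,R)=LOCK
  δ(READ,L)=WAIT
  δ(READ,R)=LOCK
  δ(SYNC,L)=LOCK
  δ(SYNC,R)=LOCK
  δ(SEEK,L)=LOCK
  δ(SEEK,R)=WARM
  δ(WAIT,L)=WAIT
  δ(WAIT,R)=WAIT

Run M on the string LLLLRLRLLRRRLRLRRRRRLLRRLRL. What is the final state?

WAIT

start at FREE
read 'L': FREE → READ
read 'L': READ → WAIT
read 'L': WAIT → WAIT
read 'L': WAIT → WAIT
read 'R': WAIT → WAIT
read 'L': WAIT → WAIT
read 'R': WAIT → WAIT
read 'L': WAIT → WAIT
read 'L': WAIT → WAIT
read 'R': WAIT → WAIT
read 'R': WAIT → WAIT
read 'R': WAIT → WAIT
read 'L': WAIT → WAIT
read 'R': WAIT → WAIT
read 'L': WAIT → WAIT
read 'R': WAIT → WAIT
read 'R': WAIT → WAIT
read 'R': WAIT → WAIT
read 'R': WAIT → WAIT
read 'R': WAIT → WAIT
read 'L': WAIT → WAIT
read 'L': WAIT → WAIT
read 'R': WAIT → WAIT
read 'R': WAIT → WAIT
read 'L': WAIT → WAIT
read 'R': WAIT → WAIT
read 'L': WAIT → WAIT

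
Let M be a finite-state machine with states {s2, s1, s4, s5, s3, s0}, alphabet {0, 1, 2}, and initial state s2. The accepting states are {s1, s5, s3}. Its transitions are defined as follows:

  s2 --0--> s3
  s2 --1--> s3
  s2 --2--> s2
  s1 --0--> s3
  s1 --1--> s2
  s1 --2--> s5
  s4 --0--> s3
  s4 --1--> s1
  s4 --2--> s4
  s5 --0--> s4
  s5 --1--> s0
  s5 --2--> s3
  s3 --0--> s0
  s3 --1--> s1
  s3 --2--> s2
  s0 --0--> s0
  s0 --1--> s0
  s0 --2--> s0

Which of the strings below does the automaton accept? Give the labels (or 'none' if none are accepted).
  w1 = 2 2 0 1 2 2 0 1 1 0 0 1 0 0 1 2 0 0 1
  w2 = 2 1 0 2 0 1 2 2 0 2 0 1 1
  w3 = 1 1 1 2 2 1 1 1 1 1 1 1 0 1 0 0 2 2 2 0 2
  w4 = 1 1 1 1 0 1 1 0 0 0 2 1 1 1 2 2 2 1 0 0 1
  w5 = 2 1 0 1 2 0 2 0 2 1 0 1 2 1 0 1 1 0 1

w1: Trace: s2 -2-> s2 -2-> s2 -0-> s3 -1-> s1 -2-> s5 -2-> s3 -0-> s0 -1-> s0 -1-> s0 -0-> s0 -0-> s0 -1-> s0 -0-> s0 -0-> s0 -1-> s0 -2-> s0 -0-> s0 -0-> s0 -1-> s0  → end s0, rejected
w2: Trace: s2 -2-> s2 -1-> s3 -0-> s0 -2-> s0 -0-> s0 -1-> s0 -2-> s0 -2-> s0 -0-> s0 -2-> s0 -0-> s0 -1-> s0 -1-> s0  → end s0, rejected
w3: Trace: s2 -1-> s3 -1-> s1 -1-> s2 -2-> s2 -2-> s2 -1-> s3 -1-> s1 -1-> s2 -1-> s3 -1-> s1 -1-> s2 -1-> s3 -0-> s0 -1-> s0 -0-> s0 -0-> s0 -2-> s0 -2-> s0 -2-> s0 -0-> s0 -2-> s0  → end s0, rejected
w4: Trace: s2 -1-> s3 -1-> s1 -1-> s2 -1-> s3 -0-> s0 -1-> s0 -1-> s0 -0-> s0 -0-> s0 -0-> s0 -2-> s0 -1-> s0 -1-> s0 -1-> s0 -2-> s0 -2-> s0 -2-> s0 -1-> s0 -0-> s0 -0-> s0 -1-> s0  → end s0, rejected
w5: Trace: s2 -2-> s2 -1-> s3 -0-> s0 -1-> s0 -2-> s0 -0-> s0 -2-> s0 -0-> s0 -2-> s0 -1-> s0 -0-> s0 -1-> s0 -2-> s0 -1-> s0 -0-> s0 -1-> s0 -1-> s0 -0-> s0 -1-> s0  → end s0, rejected

none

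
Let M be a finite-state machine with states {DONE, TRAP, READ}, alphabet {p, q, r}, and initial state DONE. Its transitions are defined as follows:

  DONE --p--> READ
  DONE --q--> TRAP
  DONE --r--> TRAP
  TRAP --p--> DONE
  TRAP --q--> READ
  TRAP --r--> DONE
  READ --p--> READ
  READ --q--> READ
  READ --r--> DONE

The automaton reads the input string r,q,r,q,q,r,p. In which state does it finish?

READ

DONE → TRAP → READ → DONE → TRAP → READ → DONE → READ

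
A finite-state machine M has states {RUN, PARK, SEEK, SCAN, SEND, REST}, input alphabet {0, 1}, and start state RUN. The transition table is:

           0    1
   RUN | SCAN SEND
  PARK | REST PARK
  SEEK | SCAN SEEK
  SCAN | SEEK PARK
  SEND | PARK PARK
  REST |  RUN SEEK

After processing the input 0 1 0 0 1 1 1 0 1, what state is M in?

start at RUN
read '0': RUN → SCAN
read '1': SCAN → PARK
read '0': PARK → REST
read '0': REST → RUN
read '1': RUN → SEND
read '1': SEND → PARK
read '1': PARK → PARK
read '0': PARK → REST
read '1': REST → SEEK

SEEK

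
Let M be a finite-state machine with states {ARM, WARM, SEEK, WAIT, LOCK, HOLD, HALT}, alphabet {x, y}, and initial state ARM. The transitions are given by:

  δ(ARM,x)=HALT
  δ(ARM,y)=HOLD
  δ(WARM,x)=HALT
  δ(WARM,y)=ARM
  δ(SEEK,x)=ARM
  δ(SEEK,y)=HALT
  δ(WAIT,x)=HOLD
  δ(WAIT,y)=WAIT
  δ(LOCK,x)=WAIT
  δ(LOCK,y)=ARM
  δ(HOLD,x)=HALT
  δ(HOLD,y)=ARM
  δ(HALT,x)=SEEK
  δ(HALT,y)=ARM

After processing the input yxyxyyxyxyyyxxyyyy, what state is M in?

ARM

start at ARM
read 'y': ARM → HOLD
read 'x': HOLD → HALT
read 'y': HALT → ARM
read 'x': ARM → HALT
read 'y': HALT → ARM
read 'y': ARM → HOLD
read 'x': HOLD → HALT
read 'y': HALT → ARM
read 'x': ARM → HALT
read 'y': HALT → ARM
read 'y': ARM → HOLD
read 'y': HOLD → ARM
read 'x': ARM → HALT
read 'x': HALT → SEEK
read 'y': SEEK → HALT
read 'y': HALT → ARM
read 'y': ARM → HOLD
read 'y': HOLD → ARM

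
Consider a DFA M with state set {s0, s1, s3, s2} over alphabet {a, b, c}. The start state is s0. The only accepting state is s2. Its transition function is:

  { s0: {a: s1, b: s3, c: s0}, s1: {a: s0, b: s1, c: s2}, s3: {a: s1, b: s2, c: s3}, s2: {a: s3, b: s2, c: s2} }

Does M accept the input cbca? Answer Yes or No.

No

s0 → s0 → s3 → s3 → s1
End state s1 is not accepting.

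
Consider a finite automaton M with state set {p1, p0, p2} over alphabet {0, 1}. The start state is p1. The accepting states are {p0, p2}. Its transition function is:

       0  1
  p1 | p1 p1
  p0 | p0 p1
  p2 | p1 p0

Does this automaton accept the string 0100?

start at p1
read '0': p1 → p1
read '1': p1 → p1
read '0': p1 → p1
read '0': p1 → p1
End state p1 is not accepting.

No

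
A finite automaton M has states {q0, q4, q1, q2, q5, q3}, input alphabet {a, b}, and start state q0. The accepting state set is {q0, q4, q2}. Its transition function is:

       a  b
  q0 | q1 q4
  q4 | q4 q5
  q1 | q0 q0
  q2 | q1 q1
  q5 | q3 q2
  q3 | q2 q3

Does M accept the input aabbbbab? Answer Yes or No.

Trace: q0 -a-> q1 -a-> q0 -b-> q4 -b-> q5 -b-> q2 -b-> q1 -a-> q0 -b-> q4
End state q4 is accepting.

Yes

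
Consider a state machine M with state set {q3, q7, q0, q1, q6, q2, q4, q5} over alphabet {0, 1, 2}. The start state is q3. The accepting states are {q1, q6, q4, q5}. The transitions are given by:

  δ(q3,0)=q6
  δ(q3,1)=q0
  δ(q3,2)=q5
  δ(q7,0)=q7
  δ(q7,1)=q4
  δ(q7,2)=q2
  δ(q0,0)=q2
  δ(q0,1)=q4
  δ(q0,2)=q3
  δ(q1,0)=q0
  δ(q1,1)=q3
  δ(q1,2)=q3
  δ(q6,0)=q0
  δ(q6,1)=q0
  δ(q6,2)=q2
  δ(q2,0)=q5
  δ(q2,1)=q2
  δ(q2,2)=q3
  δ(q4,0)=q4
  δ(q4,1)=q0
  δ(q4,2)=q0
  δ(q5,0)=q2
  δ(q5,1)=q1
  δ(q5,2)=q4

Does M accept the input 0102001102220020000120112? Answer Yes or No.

No

Trace: q3 -0-> q6 -1-> q0 -0-> q2 -2-> q3 -0-> q6 -0-> q0 -1-> q4 -1-> q0 -0-> q2 -2-> q3 -2-> q5 -2-> q4 -0-> q4 -0-> q4 -2-> q0 -0-> q2 -0-> q5 -0-> q2 -0-> q5 -1-> q1 -2-> q3 -0-> q6 -1-> q0 -1-> q4 -2-> q0
End state q0 is not accepting.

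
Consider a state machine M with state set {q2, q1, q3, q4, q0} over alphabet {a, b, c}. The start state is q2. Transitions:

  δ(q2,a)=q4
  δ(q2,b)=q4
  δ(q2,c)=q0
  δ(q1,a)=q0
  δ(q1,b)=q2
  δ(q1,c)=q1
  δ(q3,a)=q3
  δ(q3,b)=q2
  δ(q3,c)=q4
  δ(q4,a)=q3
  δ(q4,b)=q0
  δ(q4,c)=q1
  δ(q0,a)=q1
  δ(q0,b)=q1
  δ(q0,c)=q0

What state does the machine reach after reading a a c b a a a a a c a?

q0

q2 → q4 → q3 → q4 → q0 → q1 → q0 → q1 → q0 → q1 → q1 → q0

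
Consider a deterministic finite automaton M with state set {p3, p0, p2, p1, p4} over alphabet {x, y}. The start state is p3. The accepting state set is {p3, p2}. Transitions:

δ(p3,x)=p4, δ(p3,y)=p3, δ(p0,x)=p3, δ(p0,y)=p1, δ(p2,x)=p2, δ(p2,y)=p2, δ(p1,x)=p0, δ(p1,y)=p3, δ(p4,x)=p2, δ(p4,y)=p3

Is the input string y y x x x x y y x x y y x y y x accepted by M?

Yes

start at p3
read 'y': p3 → p3
read 'y': p3 → p3
read 'x': p3 → p4
read 'x': p4 → p2
read 'x': p2 → p2
read 'x': p2 → p2
read 'y': p2 → p2
read 'y': p2 → p2
read 'x': p2 → p2
read 'x': p2 → p2
read 'y': p2 → p2
read 'y': p2 → p2
read 'x': p2 → p2
read 'y': p2 → p2
read 'y': p2 → p2
read 'x': p2 → p2
End state p2 is accepting.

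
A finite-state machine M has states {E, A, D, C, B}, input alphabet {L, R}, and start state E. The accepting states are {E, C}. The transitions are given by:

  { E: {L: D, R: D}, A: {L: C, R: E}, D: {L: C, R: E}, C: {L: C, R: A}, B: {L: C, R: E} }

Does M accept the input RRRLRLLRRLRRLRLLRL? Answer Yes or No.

E → D → E → D → C → A → C → C → A → E → D → E → D → C → A → C → C → A → C
End state C is accepting.

Yes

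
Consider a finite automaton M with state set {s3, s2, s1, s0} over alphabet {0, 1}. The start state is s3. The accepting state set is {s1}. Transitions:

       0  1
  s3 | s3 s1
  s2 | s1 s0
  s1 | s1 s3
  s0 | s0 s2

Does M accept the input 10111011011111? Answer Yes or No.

s3 → s1 → s1 → s3 → s1 → s3 → s3 → s1 → s3 → s3 → s1 → s3 → s1 → s3 → s1
End state s1 is accepting.

Yes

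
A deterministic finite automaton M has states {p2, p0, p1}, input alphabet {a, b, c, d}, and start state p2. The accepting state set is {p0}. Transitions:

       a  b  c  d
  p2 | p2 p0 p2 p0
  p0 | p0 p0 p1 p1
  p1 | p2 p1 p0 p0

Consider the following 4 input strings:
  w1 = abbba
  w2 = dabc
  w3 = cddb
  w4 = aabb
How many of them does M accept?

2

w1: Trace: p2 -a-> p2 -b-> p0 -b-> p0 -b-> p0 -a-> p0  → end p0, accepted
w2: Trace: p2 -d-> p0 -a-> p0 -b-> p0 -c-> p1  → end p1, rejected
w3: Trace: p2 -c-> p2 -d-> p0 -d-> p1 -b-> p1  → end p1, rejected
w4: Trace: p2 -a-> p2 -a-> p2 -b-> p0 -b-> p0  → end p0, accepted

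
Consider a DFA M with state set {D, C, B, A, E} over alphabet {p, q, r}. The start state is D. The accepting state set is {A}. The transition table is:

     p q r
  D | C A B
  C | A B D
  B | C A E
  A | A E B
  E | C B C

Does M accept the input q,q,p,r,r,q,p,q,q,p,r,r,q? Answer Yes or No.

Yes

start at D
read 'q': D → A
read 'q': A → E
read 'p': E → C
read 'r': C → D
read 'r': D → B
read 'q': B → A
read 'p': A → A
read 'q': A → E
read 'q': E → B
read 'p': B → C
read 'r': C → D
read 'r': D → B
read 'q': B → A
End state A is accepting.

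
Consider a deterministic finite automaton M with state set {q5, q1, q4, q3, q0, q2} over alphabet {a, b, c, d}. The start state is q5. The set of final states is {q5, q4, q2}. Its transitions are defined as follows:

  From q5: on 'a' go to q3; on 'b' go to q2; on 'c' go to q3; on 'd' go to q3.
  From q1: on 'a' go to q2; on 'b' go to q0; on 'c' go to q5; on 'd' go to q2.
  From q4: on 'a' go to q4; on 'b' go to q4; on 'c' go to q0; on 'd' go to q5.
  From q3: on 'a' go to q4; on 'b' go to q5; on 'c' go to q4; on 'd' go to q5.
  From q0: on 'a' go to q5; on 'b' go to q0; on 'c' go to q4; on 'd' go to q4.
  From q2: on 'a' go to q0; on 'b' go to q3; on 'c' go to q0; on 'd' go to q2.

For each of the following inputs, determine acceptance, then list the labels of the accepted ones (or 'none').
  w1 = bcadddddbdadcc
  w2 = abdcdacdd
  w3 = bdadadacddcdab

w1, w3

w1:
  start at q5
  read 'b': q5 → q2
  read 'c': q2 → q0
  read 'a': q0 → q5
  read 'd': q5 → q3
  read 'd': q3 → q5
  read 'd': q5 → q3
  read 'd': q3 → q5
  read 'd': q5 → q3
  read 'b': q3 → q5
  read 'd': q5 → q3
  read 'a': q3 → q4
  read 'd': q4 → q5
  read 'c': q5 → q3
  read 'c': q3 → q4
  end q4, accepted
w2:
  start at q5
  read 'a': q5 → q3
  read 'b': q3 → q5
  read 'd': q5 → q3
  read 'c': q3 → q4
  read 'd': q4 → q5
  read 'a': q5 → q3
  read 'c': q3 → q4
  read 'd': q4 → q5
  read 'd': q5 → q3
  end q3, rejected
w3:
  start at q5
  read 'b': q5 → q2
  read 'd': q2 → q2
  read 'a': q2 → q0
  read 'd': q0 → q4
  read 'a': q4 → q4
  read 'd': q4 → q5
  read 'a': q5 → q3
  read 'c': q3 → q4
  read 'd': q4 → q5
  read 'd': q5 → q3
  read 'c': q3 → q4
  read 'd': q4 → q5
  read 'a': q5 → q3
  read 'b': q3 → q5
  end q5, accepted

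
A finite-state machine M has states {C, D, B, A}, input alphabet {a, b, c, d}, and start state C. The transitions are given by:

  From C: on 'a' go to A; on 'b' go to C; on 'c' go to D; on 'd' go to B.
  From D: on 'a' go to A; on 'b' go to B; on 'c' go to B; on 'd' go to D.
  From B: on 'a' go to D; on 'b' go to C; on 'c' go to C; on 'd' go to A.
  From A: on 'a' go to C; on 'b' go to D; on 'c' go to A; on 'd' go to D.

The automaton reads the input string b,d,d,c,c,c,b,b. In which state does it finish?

B

Trace: C -b-> C -d-> B -d-> A -c-> A -c-> A -c-> A -b-> D -b-> B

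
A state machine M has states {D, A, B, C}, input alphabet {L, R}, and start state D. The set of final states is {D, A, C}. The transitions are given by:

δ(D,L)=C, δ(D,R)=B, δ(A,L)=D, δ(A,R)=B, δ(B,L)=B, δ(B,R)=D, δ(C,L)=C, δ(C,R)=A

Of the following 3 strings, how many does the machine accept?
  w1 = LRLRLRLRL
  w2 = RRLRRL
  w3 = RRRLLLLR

w1: Trace: D -L-> C -R-> A -L-> D -R-> B -L-> B -R-> D -L-> C -R-> A -L-> D  → end D, accepted
w2: Trace: D -R-> B -R-> D -L-> C -R-> A -R-> B -L-> B  → end B, rejected
w3: Trace: D -R-> B -R-> D -R-> B -L-> B -L-> B -L-> B -L-> B -R-> D  → end D, accepted

2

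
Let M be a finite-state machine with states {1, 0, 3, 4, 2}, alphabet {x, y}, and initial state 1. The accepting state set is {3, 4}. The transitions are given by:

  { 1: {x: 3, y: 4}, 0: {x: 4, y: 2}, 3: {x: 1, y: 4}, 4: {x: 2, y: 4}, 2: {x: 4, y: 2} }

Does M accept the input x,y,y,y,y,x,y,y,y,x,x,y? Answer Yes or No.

Trace: 1 -x-> 3 -y-> 4 -y-> 4 -y-> 4 -y-> 4 -x-> 2 -y-> 2 -y-> 2 -y-> 2 -x-> 4 -x-> 2 -y-> 2
End state 2 is not accepting.

No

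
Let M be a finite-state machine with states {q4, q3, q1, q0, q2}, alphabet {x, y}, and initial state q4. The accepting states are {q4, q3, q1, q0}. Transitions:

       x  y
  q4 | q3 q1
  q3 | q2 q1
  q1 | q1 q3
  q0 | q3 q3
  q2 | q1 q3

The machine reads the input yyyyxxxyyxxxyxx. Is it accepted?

Yes

Trace: q4 -y-> q1 -y-> q3 -y-> q1 -y-> q3 -x-> q2 -x-> q1 -x-> q1 -y-> q3 -y-> q1 -x-> q1 -x-> q1 -x-> q1 -y-> q3 -x-> q2 -x-> q1
End state q1 is accepting.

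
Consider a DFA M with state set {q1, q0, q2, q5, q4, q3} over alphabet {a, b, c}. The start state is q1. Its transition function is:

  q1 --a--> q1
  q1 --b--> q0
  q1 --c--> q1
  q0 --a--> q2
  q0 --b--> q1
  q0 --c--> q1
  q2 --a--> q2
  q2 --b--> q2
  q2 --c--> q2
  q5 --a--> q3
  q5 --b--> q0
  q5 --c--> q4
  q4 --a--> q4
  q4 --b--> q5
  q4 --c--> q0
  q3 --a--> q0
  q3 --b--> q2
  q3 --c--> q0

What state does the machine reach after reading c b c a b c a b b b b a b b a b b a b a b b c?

start at q1
read 'c': q1 → q1
read 'b': q1 → q0
read 'c': q0 → q1
read 'a': q1 → q1
read 'b': q1 → q0
read 'c': q0 → q1
read 'a': q1 → q1
read 'b': q1 → q0
read 'b': q0 → q1
read 'b': q1 → q0
read 'b': q0 → q1
read 'a': q1 → q1
read 'b': q1 → q0
read 'b': q0 → q1
read 'a': q1 → q1
read 'b': q1 → q0
read 'b': q0 → q1
read 'a': q1 → q1
read 'b': q1 → q0
read 'a': q0 → q2
read 'b': q2 → q2
read 'b': q2 → q2
read 'c': q2 → q2

q2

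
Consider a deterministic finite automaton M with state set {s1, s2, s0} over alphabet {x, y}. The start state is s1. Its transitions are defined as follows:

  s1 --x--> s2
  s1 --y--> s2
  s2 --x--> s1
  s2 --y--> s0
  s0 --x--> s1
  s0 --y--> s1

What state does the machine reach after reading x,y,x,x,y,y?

start at s1
read 'x': s1 → s2
read 'y': s2 → s0
read 'x': s0 → s1
read 'x': s1 → s2
read 'y': s2 → s0
read 'y': s0 → s1

s1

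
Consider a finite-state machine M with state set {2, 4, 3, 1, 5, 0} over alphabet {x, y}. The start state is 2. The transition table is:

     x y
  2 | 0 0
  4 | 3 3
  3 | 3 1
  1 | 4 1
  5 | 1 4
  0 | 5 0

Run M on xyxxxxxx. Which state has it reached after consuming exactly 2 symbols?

2 → 0 → 0
After 2 symbols: 0.

0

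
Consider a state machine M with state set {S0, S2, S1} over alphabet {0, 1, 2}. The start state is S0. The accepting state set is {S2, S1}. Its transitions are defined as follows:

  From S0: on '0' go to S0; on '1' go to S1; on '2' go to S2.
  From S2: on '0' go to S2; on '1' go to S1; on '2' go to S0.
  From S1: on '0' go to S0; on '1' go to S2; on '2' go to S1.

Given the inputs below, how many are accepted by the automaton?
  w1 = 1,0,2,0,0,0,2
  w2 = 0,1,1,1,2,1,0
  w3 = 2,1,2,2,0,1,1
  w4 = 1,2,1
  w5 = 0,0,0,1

w1: Trace: S0 -1-> S1 -0-> S0 -2-> S2 -0-> S2 -0-> S2 -0-> S2 -2-> S0  → end S0, rejected
w2: Trace: S0 -0-> S0 -1-> S1 -1-> S2 -1-> S1 -2-> S1 -1-> S2 -0-> S2  → end S2, accepted
w3: Trace: S0 -2-> S2 -1-> S1 -2-> S1 -2-> S1 -0-> S0 -1-> S1 -1-> S2  → end S2, accepted
w4: Trace: S0 -1-> S1 -2-> S1 -1-> S2  → end S2, accepted
w5: Trace: S0 -0-> S0 -0-> S0 -0-> S0 -1-> S1  → end S1, accepted

4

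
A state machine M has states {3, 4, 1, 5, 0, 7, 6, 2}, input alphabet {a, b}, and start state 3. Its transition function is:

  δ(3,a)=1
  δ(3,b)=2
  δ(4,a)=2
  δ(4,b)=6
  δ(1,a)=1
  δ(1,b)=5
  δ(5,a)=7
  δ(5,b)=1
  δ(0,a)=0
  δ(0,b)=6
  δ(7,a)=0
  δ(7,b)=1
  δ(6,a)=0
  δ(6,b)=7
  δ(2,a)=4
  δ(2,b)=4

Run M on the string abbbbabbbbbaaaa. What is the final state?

0

start at 3
read 'a': 3 → 1
read 'b': 1 → 5
read 'b': 5 → 1
read 'b': 1 → 5
read 'b': 5 → 1
read 'a': 1 → 1
read 'b': 1 → 5
read 'b': 5 → 1
read 'b': 1 → 5
read 'b': 5 → 1
read 'b': 1 → 5
read 'a': 5 → 7
read 'a': 7 → 0
read 'a': 0 → 0
read 'a': 0 → 0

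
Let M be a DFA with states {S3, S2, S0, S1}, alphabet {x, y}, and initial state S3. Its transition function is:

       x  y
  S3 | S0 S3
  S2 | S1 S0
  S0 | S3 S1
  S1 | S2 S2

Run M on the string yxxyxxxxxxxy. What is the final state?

S3 → S3 → S0 → S3 → S3 → S0 → S3 → S0 → S3 → S0 → S3 → S0 → S1

S1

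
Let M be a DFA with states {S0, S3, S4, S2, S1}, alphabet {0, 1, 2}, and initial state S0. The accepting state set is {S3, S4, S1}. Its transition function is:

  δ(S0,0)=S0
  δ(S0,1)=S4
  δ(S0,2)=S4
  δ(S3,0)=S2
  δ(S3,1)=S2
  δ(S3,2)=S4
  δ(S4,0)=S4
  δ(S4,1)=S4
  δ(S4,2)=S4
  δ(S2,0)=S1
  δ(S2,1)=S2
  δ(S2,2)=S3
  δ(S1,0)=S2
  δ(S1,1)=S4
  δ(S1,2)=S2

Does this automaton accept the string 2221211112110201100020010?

Yes

start at S0
read '2': S0 → S4
read '2': S4 → S4
read '2': S4 → S4
read '1': S4 → S4
read '2': S4 → S4
read '1': S4 → S4
read '1': S4 → S4
read '1': S4 → S4
read '1': S4 → S4
read '2': S4 → S4
read '1': S4 → S4
read '1': S4 → S4
read '0': S4 → S4
read '2': S4 → S4
read '0': S4 → S4
read '1': S4 → S4
read '1': S4 → S4
read '0': S4 → S4
read '0': S4 → S4
read '0': S4 → S4
read '2': S4 → S4
read '0': S4 → S4
read '0': S4 → S4
read '1': S4 → S4
read '0': S4 → S4
End state S4 is accepting.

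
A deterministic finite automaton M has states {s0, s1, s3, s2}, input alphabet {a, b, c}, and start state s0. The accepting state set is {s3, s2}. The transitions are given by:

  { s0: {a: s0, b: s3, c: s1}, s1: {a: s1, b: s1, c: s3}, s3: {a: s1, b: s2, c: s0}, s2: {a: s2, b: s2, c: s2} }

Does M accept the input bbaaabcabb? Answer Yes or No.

s0 → s3 → s2 → s2 → s2 → s2 → s2 → s2 → s2 → s2 → s2
End state s2 is accepting.

Yes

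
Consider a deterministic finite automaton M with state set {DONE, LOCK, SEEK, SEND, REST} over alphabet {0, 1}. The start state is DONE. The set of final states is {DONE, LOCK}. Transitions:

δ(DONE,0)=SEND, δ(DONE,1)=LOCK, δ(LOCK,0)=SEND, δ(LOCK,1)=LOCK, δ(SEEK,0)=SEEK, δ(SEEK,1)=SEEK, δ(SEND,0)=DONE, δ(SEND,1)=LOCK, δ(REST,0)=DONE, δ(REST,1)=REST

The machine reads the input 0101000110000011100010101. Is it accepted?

Trace: DONE -0-> SEND -1-> LOCK -0-> SEND -1-> LOCK -0-> SEND -0-> DONE -0-> SEND -1-> LOCK -1-> LOCK -0-> SEND -0-> DONE -0-> SEND -0-> DONE -0-> SEND -1-> LOCK -1-> LOCK -1-> LOCK -0-> SEND -0-> DONE -0-> SEND -1-> LOCK -0-> SEND -1-> LOCK -0-> SEND -1-> LOCK
End state LOCK is accepting.

Yes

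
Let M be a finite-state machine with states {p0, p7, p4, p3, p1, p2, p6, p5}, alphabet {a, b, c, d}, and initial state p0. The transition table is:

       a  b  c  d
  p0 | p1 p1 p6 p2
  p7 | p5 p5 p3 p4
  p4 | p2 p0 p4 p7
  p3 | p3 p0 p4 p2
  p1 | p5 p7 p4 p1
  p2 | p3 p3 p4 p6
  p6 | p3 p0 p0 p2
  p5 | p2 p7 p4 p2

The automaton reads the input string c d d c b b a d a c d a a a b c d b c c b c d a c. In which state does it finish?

p0 → p6 → p2 → p6 → p0 → p1 → p7 → p5 → p2 → p3 → p4 → p7 → p5 → p2 → p3 → p0 → p6 → p2 → p3 → p4 → p4 → p0 → p6 → p2 → p3 → p4

p4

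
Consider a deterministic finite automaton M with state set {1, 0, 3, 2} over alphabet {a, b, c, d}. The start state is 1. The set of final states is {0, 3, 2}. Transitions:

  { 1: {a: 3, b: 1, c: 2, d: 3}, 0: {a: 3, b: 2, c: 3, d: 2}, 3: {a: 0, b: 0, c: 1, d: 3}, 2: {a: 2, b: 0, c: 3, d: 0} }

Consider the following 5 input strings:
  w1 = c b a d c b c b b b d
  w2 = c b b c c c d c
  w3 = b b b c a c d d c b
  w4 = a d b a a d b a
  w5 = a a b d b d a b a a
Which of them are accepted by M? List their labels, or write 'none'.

w1: Trace: 1 -c-> 2 -b-> 0 -a-> 3 -d-> 3 -c-> 1 -b-> 1 -c-> 2 -b-> 0 -b-> 2 -b-> 0 -d-> 2  → end 2, accepted
w2: Trace: 1 -c-> 2 -b-> 0 -b-> 2 -c-> 3 -c-> 1 -c-> 2 -d-> 0 -c-> 3  → end 3, accepted
w3: Trace: 1 -b-> 1 -b-> 1 -b-> 1 -c-> 2 -a-> 2 -c-> 3 -d-> 3 -d-> 3 -c-> 1 -b-> 1  → end 1, rejected
w4: Trace: 1 -a-> 3 -d-> 3 -b-> 0 -a-> 3 -a-> 0 -d-> 2 -b-> 0 -a-> 3  → end 3, accepted
w5: Trace: 1 -a-> 3 -a-> 0 -b-> 2 -d-> 0 -b-> 2 -d-> 0 -a-> 3 -b-> 0 -a-> 3 -a-> 0  → end 0, accepted

w1, w2, w4, w5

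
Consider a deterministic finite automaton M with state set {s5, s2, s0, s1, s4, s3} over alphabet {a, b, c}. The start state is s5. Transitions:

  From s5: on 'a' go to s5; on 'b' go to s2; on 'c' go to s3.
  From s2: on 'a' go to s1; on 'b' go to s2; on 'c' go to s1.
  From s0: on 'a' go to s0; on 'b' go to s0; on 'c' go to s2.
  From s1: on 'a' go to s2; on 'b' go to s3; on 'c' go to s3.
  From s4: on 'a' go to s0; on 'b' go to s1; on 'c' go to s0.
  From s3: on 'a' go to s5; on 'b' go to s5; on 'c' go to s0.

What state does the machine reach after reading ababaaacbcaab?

s5 → s5 → s2 → s1 → s3 → s5 → s5 → s5 → s3 → s5 → s3 → s5 → s5 → s2

s2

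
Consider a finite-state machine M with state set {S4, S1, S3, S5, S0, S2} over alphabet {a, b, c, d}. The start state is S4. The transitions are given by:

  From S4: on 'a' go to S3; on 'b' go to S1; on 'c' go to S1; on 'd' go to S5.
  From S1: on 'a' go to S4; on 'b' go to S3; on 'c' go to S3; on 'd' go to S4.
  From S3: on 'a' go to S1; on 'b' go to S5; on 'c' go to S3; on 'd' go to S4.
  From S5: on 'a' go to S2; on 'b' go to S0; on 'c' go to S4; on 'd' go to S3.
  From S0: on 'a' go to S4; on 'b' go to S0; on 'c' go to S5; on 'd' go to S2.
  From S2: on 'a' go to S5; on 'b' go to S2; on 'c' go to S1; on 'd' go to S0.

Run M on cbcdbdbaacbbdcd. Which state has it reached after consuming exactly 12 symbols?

S0

S4 → S1 → S3 → S3 → S4 → S1 → S4 → S1 → S4 → S3 → S3 → S5 → S0
After 12 symbols: S0.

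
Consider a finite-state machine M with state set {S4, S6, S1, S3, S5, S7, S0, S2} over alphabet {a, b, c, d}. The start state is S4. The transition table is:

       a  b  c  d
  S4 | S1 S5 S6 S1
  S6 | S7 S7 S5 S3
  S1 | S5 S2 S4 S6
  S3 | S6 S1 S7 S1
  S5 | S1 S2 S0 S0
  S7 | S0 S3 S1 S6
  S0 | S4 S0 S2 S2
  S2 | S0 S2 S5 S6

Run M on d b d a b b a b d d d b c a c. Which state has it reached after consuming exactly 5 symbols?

S4 → S1 → S2 → S6 → S7 → S3
After 5 symbols: S3.

S3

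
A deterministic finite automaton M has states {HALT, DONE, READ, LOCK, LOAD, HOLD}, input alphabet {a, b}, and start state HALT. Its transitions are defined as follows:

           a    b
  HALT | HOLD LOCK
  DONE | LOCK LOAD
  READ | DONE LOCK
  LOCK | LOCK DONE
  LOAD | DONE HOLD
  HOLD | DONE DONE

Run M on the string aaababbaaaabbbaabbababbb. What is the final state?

HALT → HOLD → DONE → LOCK → DONE → LOCK → DONE → LOAD → DONE → LOCK → LOCK → LOCK → DONE → LOAD → HOLD → DONE → LOCK → DONE → LOAD → DONE → LOAD → DONE → LOAD → HOLD → DONE

DONE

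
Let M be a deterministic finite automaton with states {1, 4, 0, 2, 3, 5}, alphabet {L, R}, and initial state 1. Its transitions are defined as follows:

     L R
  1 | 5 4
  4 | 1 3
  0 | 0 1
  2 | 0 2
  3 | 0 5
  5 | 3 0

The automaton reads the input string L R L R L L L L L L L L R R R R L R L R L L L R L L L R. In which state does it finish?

1

1 → 5 → 0 → 0 → 1 → 5 → 3 → 0 → 0 → 0 → 0 → 0 → 0 → 1 → 4 → 3 → 5 → 3 → 5 → 3 → 5 → 3 → 0 → 0 → 1 → 5 → 3 → 0 → 1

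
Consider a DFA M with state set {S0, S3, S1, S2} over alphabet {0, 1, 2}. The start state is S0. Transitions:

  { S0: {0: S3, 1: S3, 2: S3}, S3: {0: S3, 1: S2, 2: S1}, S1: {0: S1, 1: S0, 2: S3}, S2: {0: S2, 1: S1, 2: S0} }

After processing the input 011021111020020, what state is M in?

start at S0
read '0': S0 → S3
read '1': S3 → S2
read '1': S2 → S1
read '0': S1 → S1
read '2': S1 → S3
read '1': S3 → S2
read '1': S2 → S1
read '1': S1 → S0
read '1': S0 → S3
read '0': S3 → S3
read '2': S3 → S1
read '0': S1 → S1
read '0': S1 → S1
read '2': S1 → S3
read '0': S3 → S3

S3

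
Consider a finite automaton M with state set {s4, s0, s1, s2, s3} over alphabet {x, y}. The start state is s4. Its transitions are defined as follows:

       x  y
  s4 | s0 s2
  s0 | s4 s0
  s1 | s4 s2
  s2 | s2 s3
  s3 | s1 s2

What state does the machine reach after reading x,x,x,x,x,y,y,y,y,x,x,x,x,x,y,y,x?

s1

start at s4
read 'x': s4 → s0
read 'x': s0 → s4
read 'x': s4 → s0
read 'x': s0 → s4
read 'x': s4 → s0
read 'y': s0 → s0
read 'y': s0 → s0
read 'y': s0 → s0
read 'y': s0 → s0
read 'x': s0 → s4
read 'x': s4 → s0
read 'x': s0 → s4
read 'x': s4 → s0
read 'x': s0 → s4
read 'y': s4 → s2
read 'y': s2 → s3
read 'x': s3 → s1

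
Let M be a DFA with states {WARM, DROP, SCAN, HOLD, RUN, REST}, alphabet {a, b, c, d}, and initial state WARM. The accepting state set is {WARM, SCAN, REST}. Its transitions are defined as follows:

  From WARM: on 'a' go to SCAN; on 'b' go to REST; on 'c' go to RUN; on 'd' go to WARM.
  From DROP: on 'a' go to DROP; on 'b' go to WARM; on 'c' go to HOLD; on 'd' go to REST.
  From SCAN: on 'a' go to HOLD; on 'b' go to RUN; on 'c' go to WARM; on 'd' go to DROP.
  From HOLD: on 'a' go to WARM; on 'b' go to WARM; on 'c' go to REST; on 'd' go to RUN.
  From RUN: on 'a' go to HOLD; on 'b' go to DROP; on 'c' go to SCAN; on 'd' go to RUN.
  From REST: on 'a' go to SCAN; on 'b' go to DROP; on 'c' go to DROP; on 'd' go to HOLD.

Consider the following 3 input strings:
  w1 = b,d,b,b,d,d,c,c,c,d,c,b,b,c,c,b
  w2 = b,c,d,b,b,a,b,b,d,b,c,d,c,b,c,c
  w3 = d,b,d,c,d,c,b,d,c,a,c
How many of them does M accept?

w1: Trace: WARM -b-> REST -d-> HOLD -b-> WARM -b-> REST -d-> HOLD -d-> RUN -c-> SCAN -c-> WARM -c-> RUN -d-> RUN -c-> SCAN -b-> RUN -b-> DROP -c-> HOLD -c-> REST -b-> DROP  → end DROP, rejected
w2: Trace: WARM -b-> REST -c-> DROP -d-> REST -b-> DROP -b-> WARM -a-> SCAN -b-> RUN -b-> DROP -d-> REST -b-> DROP -c-> HOLD -d-> RUN -c-> SCAN -b-> RUN -c-> SCAN -c-> WARM  → end WARM, accepted
w3: Trace: WARM -d-> WARM -b-> REST -d-> HOLD -c-> REST -d-> HOLD -c-> REST -b-> DROP -d-> REST -c-> DROP -a-> DROP -c-> HOLD  → end HOLD, rejected

1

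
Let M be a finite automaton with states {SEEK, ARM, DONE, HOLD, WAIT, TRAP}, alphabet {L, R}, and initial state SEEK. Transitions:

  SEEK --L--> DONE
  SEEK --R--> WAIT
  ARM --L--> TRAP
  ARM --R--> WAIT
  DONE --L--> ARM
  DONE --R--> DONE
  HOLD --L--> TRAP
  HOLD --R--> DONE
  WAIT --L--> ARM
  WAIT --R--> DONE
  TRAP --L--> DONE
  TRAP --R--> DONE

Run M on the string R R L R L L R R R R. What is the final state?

SEEK → WAIT → DONE → ARM → WAIT → ARM → TRAP → DONE → DONE → DONE → DONE

DONE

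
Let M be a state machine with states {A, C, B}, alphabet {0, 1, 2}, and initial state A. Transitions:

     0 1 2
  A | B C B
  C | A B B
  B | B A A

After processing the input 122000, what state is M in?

B

A → C → B → A → B → B → B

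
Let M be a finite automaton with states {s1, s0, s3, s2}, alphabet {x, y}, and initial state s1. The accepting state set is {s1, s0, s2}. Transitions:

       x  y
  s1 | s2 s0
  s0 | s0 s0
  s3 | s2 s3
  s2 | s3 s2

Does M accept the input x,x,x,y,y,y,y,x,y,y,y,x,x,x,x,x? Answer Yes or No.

Yes

start at s1
read 'x': s1 → s2
read 'x': s2 → s3
read 'x': s3 → s2
read 'y': s2 → s2
read 'y': s2 → s2
read 'y': s2 → s2
read 'y': s2 → s2
read 'x': s2 → s3
read 'y': s3 → s3
read 'y': s3 → s3
read 'y': s3 → s3
read 'x': s3 → s2
read 'x': s2 → s3
read 'x': s3 → s2
read 'x': s2 → s3
read 'x': s3 → s2
End state s2 is accepting.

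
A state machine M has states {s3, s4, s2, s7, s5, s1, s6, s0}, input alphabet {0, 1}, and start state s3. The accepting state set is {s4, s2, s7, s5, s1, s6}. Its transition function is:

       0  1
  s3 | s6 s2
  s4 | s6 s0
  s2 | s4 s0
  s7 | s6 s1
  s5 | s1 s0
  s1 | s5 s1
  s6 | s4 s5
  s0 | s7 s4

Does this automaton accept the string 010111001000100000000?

Yes

Trace: s3 -0-> s6 -1-> s5 -0-> s1 -1-> s1 -1-> s1 -1-> s1 -0-> s5 -0-> s1 -1-> s1 -0-> s5 -0-> s1 -0-> s5 -1-> s0 -0-> s7 -0-> s6 -0-> s4 -0-> s6 -0-> s4 -0-> s6 -0-> s4 -0-> s6
End state s6 is accepting.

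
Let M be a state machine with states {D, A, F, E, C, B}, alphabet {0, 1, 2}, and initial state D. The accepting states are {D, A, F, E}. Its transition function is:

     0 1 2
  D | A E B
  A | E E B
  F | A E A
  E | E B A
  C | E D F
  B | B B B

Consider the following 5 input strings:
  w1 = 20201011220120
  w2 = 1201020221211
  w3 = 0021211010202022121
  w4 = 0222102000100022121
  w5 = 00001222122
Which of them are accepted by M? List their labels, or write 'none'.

none

w1:
  start at D
  read '2': D → B
  read '0': B → B
  read '2': B → B
  read '0': B → B
  read '1': B → B
  read '0': B → B
  read '1': B → B
  read '1': B → B
  read '2': B → B
  read '2': B → B
  read '0': B → B
  read '1': B → B
  read '2': B → B
  read '0': B → B
  end B, rejected
w2:
  start at D
  read '1': D → E
  read '2': E → A
  read '0': A → E
  read '1': E → B
  read '0': B → B
  read '2': B → B
  read '0': B → B
  read '2': B → B
  read '2': B → B
  read '1': B → B
  read '2': B → B
  read '1': B → B
  read '1': B → B
  end B, rejected
w3:
  start at D
  read '0': D → A
  read '0': A → E
  read '2': E → A
  read '1': A → E
  read '2': E → A
  read '1': A → E
  read '1': E → B
  read '0': B → B
  read '1': B → B
  read '0': B → B
  read '2': B → B
  read '0': B → B
  read '2': B → B
  read '0': B → B
  read '2': B → B
  read '2': B → B
  read '1': B → B
  read '2': B → B
  read '1': B → B
  end B, rejected
w4:
  start at D
  read '0': D → A
  read '2': A → B
  read '2': B → B
  read '2': B → B
  read '1': B → B
  read '0': B → B
  read '2': B → B
  read '0': B → B
  read '0': B → B
  read '0': B → B
  read '1': B → B
  read '0': B → B
  read '0': B → B
  read '0': B → B
  read '2': B → B
  read '2': B → B
  read '1': B → B
  read '2': B → B
  read '1': B → B
  end B, rejected
w5:
  start at D
  read '0': D → A
  read '0': A → E
  read '0': E → E
  read '0': E → E
  read '1': E → B
  read '2': B → B
  read '2': B → B
  read '2': B → B
  read '1': B → B
  read '2': B → B
  read '2': B → B
  end B, rejected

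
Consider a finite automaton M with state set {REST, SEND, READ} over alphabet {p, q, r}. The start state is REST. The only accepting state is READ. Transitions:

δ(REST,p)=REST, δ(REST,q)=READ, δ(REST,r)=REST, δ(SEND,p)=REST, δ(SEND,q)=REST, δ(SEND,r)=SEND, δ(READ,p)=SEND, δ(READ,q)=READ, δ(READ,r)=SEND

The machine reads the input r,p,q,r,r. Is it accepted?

No

REST → REST → REST → READ → SEND → SEND
End state SEND is not accepting.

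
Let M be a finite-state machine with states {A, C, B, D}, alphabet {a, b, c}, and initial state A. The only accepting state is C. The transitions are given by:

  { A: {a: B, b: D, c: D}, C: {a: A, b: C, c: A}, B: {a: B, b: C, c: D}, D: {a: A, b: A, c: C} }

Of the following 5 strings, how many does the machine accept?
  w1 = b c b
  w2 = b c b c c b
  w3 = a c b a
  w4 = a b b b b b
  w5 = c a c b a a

2

w1: Trace: A -b-> D -c-> C -b-> C  → end C, accepted
w2: Trace: A -b-> D -c-> C -b-> C -c-> A -c-> D -b-> A  → end A, rejected
w3: Trace: A -a-> B -c-> D -b-> A -a-> B  → end B, rejected
w4: Trace: A -a-> B -b-> C -b-> C -b-> C -b-> C -b-> C  → end C, accepted
w5: Trace: A -c-> D -a-> A -c-> D -b-> A -a-> B -a-> B  → end B, rejected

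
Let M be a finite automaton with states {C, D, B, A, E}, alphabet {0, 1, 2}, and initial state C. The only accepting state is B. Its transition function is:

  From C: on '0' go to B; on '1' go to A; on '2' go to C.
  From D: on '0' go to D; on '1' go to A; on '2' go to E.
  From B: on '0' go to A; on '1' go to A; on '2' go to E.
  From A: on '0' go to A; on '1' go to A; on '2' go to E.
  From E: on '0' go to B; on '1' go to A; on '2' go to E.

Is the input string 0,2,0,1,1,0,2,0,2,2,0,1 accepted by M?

No

C → B → E → B → A → A → A → E → B → E → E → B → A
End state A is not accepting.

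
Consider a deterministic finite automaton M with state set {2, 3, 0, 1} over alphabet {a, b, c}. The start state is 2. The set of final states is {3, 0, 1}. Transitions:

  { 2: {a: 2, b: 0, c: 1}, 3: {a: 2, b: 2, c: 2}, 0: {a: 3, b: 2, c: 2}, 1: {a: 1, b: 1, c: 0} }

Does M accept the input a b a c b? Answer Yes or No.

start at 2
read 'a': 2 → 2
read 'b': 2 → 0
read 'a': 0 → 3
read 'c': 3 → 2
read 'b': 2 → 0
End state 0 is accepting.

Yes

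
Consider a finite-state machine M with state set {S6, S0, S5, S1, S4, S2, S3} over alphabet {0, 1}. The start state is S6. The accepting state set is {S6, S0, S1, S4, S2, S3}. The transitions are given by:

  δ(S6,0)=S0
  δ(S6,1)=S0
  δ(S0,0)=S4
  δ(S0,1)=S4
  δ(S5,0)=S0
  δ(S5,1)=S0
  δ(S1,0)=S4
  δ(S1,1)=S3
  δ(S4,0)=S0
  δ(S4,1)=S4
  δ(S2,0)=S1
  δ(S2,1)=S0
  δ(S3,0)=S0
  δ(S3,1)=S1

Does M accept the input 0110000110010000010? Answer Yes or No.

Trace: S6 -0-> S0 -1-> S4 -1-> S4 -0-> S0 -0-> S4 -0-> S0 -0-> S4 -1-> S4 -1-> S4 -0-> S0 -0-> S4 -1-> S4 -0-> S0 -0-> S4 -0-> S0 -0-> S4 -0-> S0 -1-> S4 -0-> S0
End state S0 is accepting.

Yes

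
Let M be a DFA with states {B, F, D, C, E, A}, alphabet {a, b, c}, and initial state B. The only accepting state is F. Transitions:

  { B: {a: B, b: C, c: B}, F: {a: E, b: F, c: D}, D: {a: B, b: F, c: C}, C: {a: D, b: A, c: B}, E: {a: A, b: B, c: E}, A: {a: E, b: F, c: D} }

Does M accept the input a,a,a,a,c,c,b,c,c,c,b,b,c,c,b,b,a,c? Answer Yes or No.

start at B
read 'a': B → B
read 'a': B → B
read 'a': B → B
read 'a': B → B
read 'c': B → B
read 'c': B → B
read 'b': B → C
read 'c': C → B
read 'c': B → B
read 'c': B → B
read 'b': B → C
read 'b': C → A
read 'c': A → D
read 'c': D → C
read 'b': C → A
read 'b': A → F
read 'a': F → E
read 'c': E → E
End state E is not accepting.

No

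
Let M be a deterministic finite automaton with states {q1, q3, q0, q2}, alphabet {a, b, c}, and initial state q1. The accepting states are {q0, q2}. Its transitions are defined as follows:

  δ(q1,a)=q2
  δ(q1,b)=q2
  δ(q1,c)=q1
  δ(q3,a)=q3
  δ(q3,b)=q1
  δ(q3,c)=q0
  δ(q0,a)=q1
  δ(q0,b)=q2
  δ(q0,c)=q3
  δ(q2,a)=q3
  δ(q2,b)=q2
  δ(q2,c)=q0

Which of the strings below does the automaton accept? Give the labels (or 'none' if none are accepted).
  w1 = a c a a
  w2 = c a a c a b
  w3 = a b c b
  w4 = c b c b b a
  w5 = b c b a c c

w1: q1 → q2 → q0 → q1 → q2  → end q2, accepted
w2: q1 → q1 → q2 → q3 → q0 → q1 → q2  → end q2, accepted
w3: q1 → q2 → q2 → q0 → q2  → end q2, accepted
w4: q1 → q1 → q2 → q0 → q2 → q2 → q3  → end q3, rejected
w5: q1 → q2 → q0 → q2 → q3 → q0 → q3  → end q3, rejected

w1, w2, w3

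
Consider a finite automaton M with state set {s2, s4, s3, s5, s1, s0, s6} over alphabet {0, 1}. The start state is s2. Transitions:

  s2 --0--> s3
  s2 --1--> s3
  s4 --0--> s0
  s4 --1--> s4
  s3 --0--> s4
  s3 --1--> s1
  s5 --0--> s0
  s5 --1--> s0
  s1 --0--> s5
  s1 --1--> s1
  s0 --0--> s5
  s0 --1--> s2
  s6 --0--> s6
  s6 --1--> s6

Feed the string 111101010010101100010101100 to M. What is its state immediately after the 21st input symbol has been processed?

start at s2
read '1': s2 → s3
read '1': s3 → s1
read '1': s1 → s1
read '1': s1 → s1
read '0': s1 → s5
read '1': s5 → s0
read '0': s0 → s5
read '1': s5 → s0
read '0': s0 → s5
read '0': s5 → s0
read '1': s0 → s2
read '0': s2 → s3
read '1': s3 → s1
read '0': s1 → s5
read '1': s5 → s0
read '1': s0 → s2
read '0': s2 → s3
read '0': s3 → s4
read '0': s4 → s0
read '1': s0 → s2
read '0': s2 → s3
After 21 symbols: s3.

s3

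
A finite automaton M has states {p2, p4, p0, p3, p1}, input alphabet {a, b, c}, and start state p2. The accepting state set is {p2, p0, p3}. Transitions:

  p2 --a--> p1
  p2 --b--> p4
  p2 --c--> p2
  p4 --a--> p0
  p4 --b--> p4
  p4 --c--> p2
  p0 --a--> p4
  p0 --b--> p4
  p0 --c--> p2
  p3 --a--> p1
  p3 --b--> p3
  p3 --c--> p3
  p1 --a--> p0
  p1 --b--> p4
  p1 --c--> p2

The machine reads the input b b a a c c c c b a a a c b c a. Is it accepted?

No

Trace: p2 -b-> p4 -b-> p4 -a-> p0 -a-> p4 -c-> p2 -c-> p2 -c-> p2 -c-> p2 -b-> p4 -a-> p0 -a-> p4 -a-> p0 -c-> p2 -b-> p4 -c-> p2 -a-> p1
End state p1 is not accepting.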